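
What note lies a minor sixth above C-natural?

C up a major sixth is A, so the target letter is A.
From C, a minor sixth is 8 semitones up: Ab.

Ab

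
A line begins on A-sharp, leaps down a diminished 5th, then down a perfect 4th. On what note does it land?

A diminished fifth down from A# is D## (letter D, 6 semitones down).
A perfect fourth down from D## is A## (letter A, 5 semitones down).

A##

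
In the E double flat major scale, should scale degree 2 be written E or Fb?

Each scale degree takes a distinct letter name. Degree 2 of a scale on E must use the letter F.
Fb and E are enharmonically the same pitch, but only Fb uses the letter F, so it is the correct spelling here.

Fb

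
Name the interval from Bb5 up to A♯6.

augmented seventh

The letter names run B→A, a span of 6 letter steps, so the interval is some kind of seventh.
Bb to A# is 12 semitones. A major seventh is 11, so 12 makes it augmented.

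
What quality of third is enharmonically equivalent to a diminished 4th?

major

A diminished fourth spans 4 semitones.
A third spanning 4 semitones is major (the major third is 4).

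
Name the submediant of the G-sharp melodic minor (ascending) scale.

E#

The G# melodic minor (ascending) scale runs G# A# B C# D# E# F##.
Degree 6 is E#.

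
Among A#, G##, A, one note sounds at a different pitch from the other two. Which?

A#

In 12-tone equal temperament, enharmonic equivalents share a pitch class. A# is pitch class 10; G## is pitch class 9; A is pitch class 9.
G## and A share pitch class 9, while A# is pitch class 10.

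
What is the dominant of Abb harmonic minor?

Ebb

Degree 5 takes the letter 4 steps above A, which is E.
In harmonic minor, degree 5 sits 7 semitones above the tonic. Abb + 7 semitones is pitch class 2, spelled on E as Ebb.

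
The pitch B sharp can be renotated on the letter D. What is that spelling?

B# is pitch class 0. The letter D alone is pitch class 2.
To reach pitch class 0 from D requires an offset of -2 semitones, i.e. double flat: Dbb.

Dbb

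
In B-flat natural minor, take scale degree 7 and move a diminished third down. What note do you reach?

Scale degree 7 of Bb natural minor is Ab.
A diminished third (2 semitones) below Ab lands on the letter F, giving F#.

F#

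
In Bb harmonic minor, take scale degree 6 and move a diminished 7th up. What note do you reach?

Fbb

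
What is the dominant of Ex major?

B##

Degree 5 takes the letter 4 steps above E, which is B.
In major, degree 5 sits 7 semitones above the tonic. E## + 7 semitones is pitch class 1, spelled on B as B##.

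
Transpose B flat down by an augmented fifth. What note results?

Ebb

A fifth below B lands on the letter E.
An augmented fifth spans 8 semitones, so Bb moves to pitch class 2. On the letter E that is Ebb.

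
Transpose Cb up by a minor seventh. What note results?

C up a major seventh is B, so the target letter is B.
From Cb, a minor seventh is 10 semitones up: Bbb.

Bbb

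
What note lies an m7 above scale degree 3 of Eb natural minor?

Fb

Scale degree 3 of Eb natural minor is Gb.
A minor seventh (10 semitones) above Gb lands on the letter F, giving Fb.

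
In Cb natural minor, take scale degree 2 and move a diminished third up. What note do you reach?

Fbb

Scale degree 2 of Cb natural minor is Db.
A diminished third (2 semitones) above Db lands on the letter F, giving Fbb.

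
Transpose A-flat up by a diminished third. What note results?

Cbb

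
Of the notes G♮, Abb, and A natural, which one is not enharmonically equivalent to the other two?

A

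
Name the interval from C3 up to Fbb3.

doubly diminished fourth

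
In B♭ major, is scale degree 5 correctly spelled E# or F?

F

Each scale degree takes a distinct letter name. Degree 5 of a scale on B must use the letter F.
F and E# are enharmonically the same pitch, but only F uses the letter F, so it is the correct spelling here.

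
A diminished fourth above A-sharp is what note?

D

A up a perfect fourth is D, so the target letter is D.
From A#, a diminished fourth is 4 semitones up: D.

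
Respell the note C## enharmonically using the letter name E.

C## is pitch class 2. The letter E alone is pitch class 4.
To reach pitch class 2 from E requires an offset of -2 semitones, i.e. double flat: Ebb.

Ebb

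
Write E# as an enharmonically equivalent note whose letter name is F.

F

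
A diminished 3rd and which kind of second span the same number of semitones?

A diminished third spans 2 semitones.
A second spanning 2 semitones is major (the major second is 2).

major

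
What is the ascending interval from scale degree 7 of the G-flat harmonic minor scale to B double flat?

Scale degree 7 of Gb harmonic minor is F.
F up to Bbb: letters F→B make it a fourth; 4 semitones makes it diminished.

diminished fourth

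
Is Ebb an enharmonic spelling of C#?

No

Ebb is pitch class 2; C# is pitch class 1.
The pitch classes differ (2 vs. 1), so they are not enharmonic equivalents.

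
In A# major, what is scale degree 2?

Degree 2 takes the letter 1 step above A, which is B.
In major, degree 2 sits 2 semitones above the tonic. A# + 2 semitones is pitch class 0, spelled on B as B#.

B#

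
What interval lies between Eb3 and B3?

augmented fifth

The letter names run E→B, a span of 4 letter steps, so the interval is some kind of fifth.
Eb to B is 8 semitones. A perfect fifth is 7, so 8 makes it augmented.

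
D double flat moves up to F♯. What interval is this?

doubly augmented third

The letter names run D→F, a span of 2 letter steps, so the interval is some kind of third.
Dbb to F# is 6 semitones. A major third is 4, so 6 makes it doubly augmented.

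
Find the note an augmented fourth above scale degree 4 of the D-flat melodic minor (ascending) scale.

C

Scale degree 4 of Db melodic minor (ascending) is Gb.
An augmented fourth (6 semitones) above Gb lands on the letter C, giving C.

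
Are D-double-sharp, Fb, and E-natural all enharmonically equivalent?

Yes

D## is pitch class 4; Fb is pitch class 4; E is pitch class 4.
All spellings map to pitch class 4, so they are enharmonically equivalent.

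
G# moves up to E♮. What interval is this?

The letter names run G→E, a span of 5 letter steps, so the interval is some kind of sixth.
G# to E is 8 semitones. A major sixth is 9, so 8 makes it minor.

minor sixth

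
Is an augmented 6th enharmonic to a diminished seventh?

No

An augmented sixth spans 10 semitones; a diminished seventh spans 9.
The spans differ, so they are not enharmonic equivalents.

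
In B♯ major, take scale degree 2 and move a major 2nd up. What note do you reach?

D##

Scale degree 2 of B# major is C##.
A major second (2 semitones) above C## lands on the letter D, giving D##.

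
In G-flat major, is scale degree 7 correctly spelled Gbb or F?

Each scale degree takes a distinct letter name. Degree 7 of a scale on G must use the letter F.
F and Gbb are enharmonically the same pitch, but only F uses the letter F, so it is the correct spelling here.

F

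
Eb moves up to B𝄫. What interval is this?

diminished fifth

The letter names run E→B, a span of 4 letter steps, so the interval is some kind of fifth.
Eb to Bbb is 6 semitones. A perfect fifth is 7, so 6 makes it diminished.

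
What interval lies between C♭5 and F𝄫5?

diminished fourth

The letter names run C→F, a span of 3 letter steps, so the interval is some kind of fourth.
Cb to Fbb is 4 semitones. A perfect fourth is 5, so 4 makes it diminished.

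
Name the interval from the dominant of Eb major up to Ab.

The dominant of Eb major is Bb.
Bb up to Ab: letters B→A make it a seventh; 10 semitones makes it minor.

minor seventh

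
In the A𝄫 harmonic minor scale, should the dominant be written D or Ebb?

Each scale degree takes a distinct letter name. Degree 5 of a scale on A must use the letter E.
Ebb and D are enharmonically the same pitch, but only Ebb uses the letter E, so it is the correct spelling here.

Ebb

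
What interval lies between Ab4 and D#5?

Counting letters A–B–C–D gives a fourth.
Ab→D# = 7 semitones, 2 wider than the perfect fourth (5), so doubly augmented.

doubly augmented fourth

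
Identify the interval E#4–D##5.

The letter names run E→D, a span of 6 letter steps, so the interval is some kind of seventh.
E# to D## is 11 semitones. A major seventh is 11, so 11 makes it major.

major seventh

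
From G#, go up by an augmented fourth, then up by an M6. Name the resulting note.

An augmented fourth up from G# is C## (letter C, 6 semitones up).
A major sixth up from C## is A## (letter A, 9 semitones up).

A##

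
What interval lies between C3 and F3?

Counting letters C–D–E–F gives a fourth.
C→F = 5 semitones, exactly the perfect fourth.

perfect fourth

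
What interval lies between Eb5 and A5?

Counting letters E–F–G–A gives a fourth.
Eb→A = 6 semitones, 1 wider than the perfect fourth (5), so augmented.

augmented fourth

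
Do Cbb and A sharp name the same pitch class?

Yes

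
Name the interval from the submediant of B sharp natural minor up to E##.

The submediant of B# natural minor is G#.
G# up to E##: letters G→E make it a sixth; 10 semitones makes it augmented.

augmented sixth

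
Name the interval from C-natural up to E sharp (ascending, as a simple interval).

The letter names run C→E, a span of 2 letter steps, so the interval is some kind of third.
C to E# is 5 semitones. A major third is 4, so 5 makes it augmented.

augmented third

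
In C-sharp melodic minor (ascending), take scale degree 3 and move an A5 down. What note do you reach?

Ab

Scale degree 3 of C# melodic minor (ascending) is E.
An augmented fifth (8 semitones) below E lands on the letter A, giving Ab.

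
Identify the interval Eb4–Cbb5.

Counting letters E–F–G–A–B–C gives a sixth.
Eb→Cbb = 7 semitones, 2 narrower than the major sixth (9), so diminished.

diminished sixth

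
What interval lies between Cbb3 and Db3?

Counting letters C–D gives a second.
Cbb→Db = 3 semitones, 1 wider than the major second (2), so augmented.

augmented second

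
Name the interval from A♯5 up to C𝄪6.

Counting letters A–B–C gives a third.
A#→C## = 4 semitones, exactly the major third.

major third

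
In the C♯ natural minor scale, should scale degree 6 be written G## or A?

Each scale degree takes a distinct letter name. Degree 6 of a scale on C must use the letter A.
A and G## are enharmonically the same pitch, but only A uses the letter A, so it is the correct spelling here.

A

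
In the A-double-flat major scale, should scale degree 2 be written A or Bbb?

Bbb

Each scale degree takes a distinct letter name. Degree 2 of a scale on A must use the letter B.
Bbb and A are enharmonically the same pitch, but only Bbb uses the letter B, so it is the correct spelling here.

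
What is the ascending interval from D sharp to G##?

The letter names run D→G, a span of 3 letter steps, so the interval is some kind of fourth.
D# to G## is 6 semitones. A perfect fourth is 5, so 6 makes it augmented.

augmented fourth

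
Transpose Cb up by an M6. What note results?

Ab

C up a major sixth is A, so the target letter is A.
From Cb, a major sixth is 9 semitones up: Ab.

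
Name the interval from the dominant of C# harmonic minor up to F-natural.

diminished seventh

The dominant of C# harmonic minor is G#.
G# up to F: letters G→F make it a seventh; 9 semitones makes it diminished.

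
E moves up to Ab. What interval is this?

diminished fourth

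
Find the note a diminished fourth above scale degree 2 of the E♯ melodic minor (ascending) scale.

Scale degree 2 of E# melodic minor (ascending) is F##.
A diminished fourth (4 semitones) above F## lands on the letter B, giving B.

B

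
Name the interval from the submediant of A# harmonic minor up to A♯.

major third

The submediant of A# harmonic minor is F#.
F# up to A#: letters F→A make it a third; 4 semitones makes it major.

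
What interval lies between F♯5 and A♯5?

major third

The letter names run F→A, a span of 2 letter steps, so the interval is some kind of third.
F# to A# is 4 semitones. A major third is 4, so 4 makes it major.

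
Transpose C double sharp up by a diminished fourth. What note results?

F#

C up a perfect fourth is F, so the target letter is F.
From C##, a diminished fourth is 4 semitones up: F#.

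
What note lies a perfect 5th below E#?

A#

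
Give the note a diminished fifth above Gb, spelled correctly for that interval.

A fifth above G lands on the letter D.
A diminished fifth spans 6 semitones, so Gb moves to pitch class 0. On the letter D that is Dbb.

Dbb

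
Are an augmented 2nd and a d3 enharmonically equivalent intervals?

No

An augmented second spans 3 semitones; a diminished third spans 2.
The spans differ, so they are not enharmonic equivalents.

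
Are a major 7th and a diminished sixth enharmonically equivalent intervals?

A major seventh spans 11 semitones; a diminished sixth spans 7.
The spans differ, so they are not enharmonic equivalents.

No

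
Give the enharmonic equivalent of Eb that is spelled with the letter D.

D#

Eb is pitch class 3. The letter D alone is pitch class 2.
To reach pitch class 3 from D requires an offset of +1 semitone, i.e. sharp: D#.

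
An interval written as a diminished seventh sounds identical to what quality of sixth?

A diminished seventh spans 9 semitones.
A sixth spanning 9 semitones is major (the major sixth is 9).

major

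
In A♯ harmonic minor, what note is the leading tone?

G##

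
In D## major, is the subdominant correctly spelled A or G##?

Each scale degree takes a distinct letter name. Degree 4 of a scale on D must use the letter G.
G## and A are enharmonically the same pitch, but only G## uses the letter G, so it is the correct spelling here.

G##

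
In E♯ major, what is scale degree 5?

Degree 5 takes the letter 4 steps above E, which is B.
In major, degree 5 sits 7 semitones above the tonic. E# + 7 semitones is pitch class 0, spelled on B as B#.

B#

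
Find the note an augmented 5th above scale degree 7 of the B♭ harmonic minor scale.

E#

Scale degree 7 of Bb harmonic minor is A.
An augmented fifth (8 semitones) above A lands on the letter E, giving E#.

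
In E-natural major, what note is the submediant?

C#

The E major scale runs E F# G# A B C# D#.
Degree 6 is C#.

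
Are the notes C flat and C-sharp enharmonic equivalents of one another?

Two spellings are enharmonically equivalent only if they share a pitch class.
Here Cb → 11, C# → 1; 1 ≠ 11, so they are not.

No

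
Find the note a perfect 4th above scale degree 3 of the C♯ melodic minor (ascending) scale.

A

Scale degree 3 of C# melodic minor (ascending) is E.
A perfect fourth (5 semitones) above E lands on the letter A, giving A.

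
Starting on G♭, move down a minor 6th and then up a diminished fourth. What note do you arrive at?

A minor sixth down from Gb is Bb (letter B, 8 semitones down).
A diminished fourth up from Bb is Ebb (letter E, 4 semitones up).

Ebb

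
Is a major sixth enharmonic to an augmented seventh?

No

A major sixth spans 9 semitones; an augmented seventh spans 12.
The spans differ, so they are not enharmonic equivalents.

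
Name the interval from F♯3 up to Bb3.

The letter names run F→B, a span of 3 letter steps, so the interval is some kind of fourth.
F# to Bb is 4 semitones. A perfect fourth is 5, so 4 makes it diminished.

diminished fourth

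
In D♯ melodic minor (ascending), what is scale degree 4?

G#

The D# melodic minor (ascending) scale runs D# E# F# G# A# B# C##.
Degree 4 is G#.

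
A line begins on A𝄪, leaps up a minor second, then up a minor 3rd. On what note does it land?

D#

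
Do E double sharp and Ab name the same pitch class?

Two spellings are enharmonically equivalent only if they share a pitch class.
Here E## → 6, Ab → 8; 6 ≠ 8, so they are not.

No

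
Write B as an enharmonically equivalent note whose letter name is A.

A##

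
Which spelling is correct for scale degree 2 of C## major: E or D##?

D##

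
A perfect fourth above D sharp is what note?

A fourth above D lands on the letter G.
A perfect fourth spans 5 semitones, so D# moves to pitch class 8. On the letter G that is G#.

G#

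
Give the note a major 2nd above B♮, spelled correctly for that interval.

C#

B up a major second is C#, so the target letter is C.
From B, a major second is 2 semitones up: C#.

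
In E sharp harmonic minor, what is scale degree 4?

The E# harmonic minor scale runs E# F## G# A# B# C# D##.
Degree 4 is A#.

A#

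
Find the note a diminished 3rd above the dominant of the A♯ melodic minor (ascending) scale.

The dominant of A# melodic minor (ascending) is E#.
A diminished third (2 semitones) above E# lands on the letter G, giving G.

G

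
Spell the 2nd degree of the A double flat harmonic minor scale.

The Abb harmonic minor scale runs Abb Bbb Cbb Dbb Ebb Fbb Gb.
Degree 2 is Bbb.

Bbb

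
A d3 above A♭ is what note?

Cbb

A up a major third is C#, so the target letter is C.
From Ab, a diminished third is 2 semitones up: Cbb.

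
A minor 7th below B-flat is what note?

C

A seventh below B lands on the letter C.
A minor seventh spans 10 semitones, so Bb moves to pitch class 0. On the letter C that is C.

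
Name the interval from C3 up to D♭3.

Counting letters C–D gives a second.
C→Db = 1 semitone, 1 narrower than the major second (2), so minor.

minor second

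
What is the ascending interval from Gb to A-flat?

major second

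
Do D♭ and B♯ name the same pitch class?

Two spellings are enharmonically equivalent only if they share a pitch class.
Here Db → 1, B# → 0; 0 ≠ 1, so they are not.

No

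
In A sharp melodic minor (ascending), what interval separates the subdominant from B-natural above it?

minor sixth

The subdominant of A# melodic minor (ascending) is D#.
D# up to B: letters D→B make it a sixth; 8 semitones makes it minor.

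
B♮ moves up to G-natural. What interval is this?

minor sixth

Counting letters B–C–D–E–F–G gives a sixth.
B→G = 8 semitones, 1 narrower than the major sixth (9), so minor.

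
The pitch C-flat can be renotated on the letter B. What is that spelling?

B

Cb is pitch class 11. The letter B alone is pitch class 11.
Pitch class 11 on B needs no accidental: B.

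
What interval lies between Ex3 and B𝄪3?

perfect fifth

Counting letters E–F–G–A–B gives a fifth.
E##→B## = 7 semitones, exactly the perfect fifth.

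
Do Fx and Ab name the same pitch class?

Two spellings are enharmonically equivalent only if they share a pitch class.
Here F## → 7, Ab → 8; 7 ≠ 8, so they are not.

No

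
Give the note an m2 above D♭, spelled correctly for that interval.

A second above D lands on the letter E.
A minor second spans 1 semitone, so Db moves to pitch class 2. On the letter E that is Ebb.

Ebb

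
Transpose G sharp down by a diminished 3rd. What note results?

E##

G down a major third is Eb, so the target letter is E.
From G#, a diminished third is 2 semitones down: E##.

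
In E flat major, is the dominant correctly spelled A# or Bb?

Bb

Each scale degree takes a distinct letter name. Degree 5 of a scale on E must use the letter B.
Bb and A# are enharmonically the same pitch, but only Bb uses the letter B, so it is the correct spelling here.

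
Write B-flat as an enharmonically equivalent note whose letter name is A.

Bb is pitch class 10. The letter A alone is pitch class 9.
To reach pitch class 10 from A requires an offset of +1 semitone, i.e. sharp: A#.

A#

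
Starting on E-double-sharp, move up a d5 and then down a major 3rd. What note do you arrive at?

A diminished fifth up from E## is B# (letter B, 6 semitones up).
A major third down from B# is G# (letter G, 4 semitones down).

G#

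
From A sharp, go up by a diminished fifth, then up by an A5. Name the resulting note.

A diminished fifth up from A# is E (letter E, 6 semitones up).
An augmented fifth up from E is B# (letter B, 8 semitones up).

B#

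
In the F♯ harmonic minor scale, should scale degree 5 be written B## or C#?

C#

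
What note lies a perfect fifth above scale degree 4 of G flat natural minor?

Gb

Scale degree 4 of Gb natural minor is Cb.
A perfect fifth (7 semitones) above Cb lands on the letter G, giving Gb.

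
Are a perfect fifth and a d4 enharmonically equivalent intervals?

No

A perfect fifth spans 7 semitones; a diminished fourth spans 4.
The spans differ, so they are not enharmonic equivalents.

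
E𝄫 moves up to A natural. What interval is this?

Counting letters E–F–G–A gives a fourth.
Ebb→A = 7 semitones, 2 wider than the perfect fourth (5), so doubly augmented.

doubly augmented fourth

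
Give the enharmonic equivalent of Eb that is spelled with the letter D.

Eb is pitch class 3. The letter D alone is pitch class 2.
To reach pitch class 3 from D requires an offset of +1 semitone, i.e. sharp: D#.

D#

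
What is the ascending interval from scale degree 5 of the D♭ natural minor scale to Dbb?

diminished fourth

Scale degree 5 of Db natural minor is Ab.
Ab up to Dbb: letters A→D make it a fourth; 4 semitones makes it diminished.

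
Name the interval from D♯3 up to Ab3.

doubly diminished fifth

The letter names run D→A, a span of 4 letter steps, so the interval is some kind of fifth.
D# to Ab is 5 semitones. A perfect fifth is 7, so 5 makes it doubly diminished.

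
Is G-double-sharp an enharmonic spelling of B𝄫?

Yes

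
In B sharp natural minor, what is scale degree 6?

G#

Degree 6 takes the letter 5 steps above B, which is G.
In natural minor, degree 6 sits 8 semitones above the tonic. B# + 8 semitones is pitch class 8, spelled on G as G#.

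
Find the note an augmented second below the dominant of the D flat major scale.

Gbb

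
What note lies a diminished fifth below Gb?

C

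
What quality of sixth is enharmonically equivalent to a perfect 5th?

diminished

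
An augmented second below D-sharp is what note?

D down a major second is C, so the target letter is C.
From D#, an augmented second is 3 semitones down: C.

C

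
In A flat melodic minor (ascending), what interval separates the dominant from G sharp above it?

The dominant of Ab melodic minor (ascending) is Eb.
Eb up to G#: letters E→G make it a third; 5 semitones makes it augmented.

augmented third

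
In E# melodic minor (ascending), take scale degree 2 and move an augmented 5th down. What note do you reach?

B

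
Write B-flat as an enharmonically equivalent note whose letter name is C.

Bb is pitch class 10. The letter C alone is pitch class 0.
To reach pitch class 10 from C requires an offset of -2 semitones, i.e. double flat: Cbb.

Cbb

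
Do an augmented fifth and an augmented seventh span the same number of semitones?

An augmented fifth spans 8 semitones; an augmented seventh spans 12.
The spans differ, so they are not enharmonic equivalents.

No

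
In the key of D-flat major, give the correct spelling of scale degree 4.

The Db major scale runs Db Eb F Gb Ab Bb C.
Degree 4 is Gb.

Gb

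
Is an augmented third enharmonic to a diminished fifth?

No

An augmented third spans 5 semitones; a diminished fifth spans 6.
The spans differ, so they are not enharmonic equivalents.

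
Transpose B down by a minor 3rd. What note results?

G#

A third below B lands on the letter G.
A minor third spans 3 semitones, so B moves to pitch class 8. On the letter G that is G#.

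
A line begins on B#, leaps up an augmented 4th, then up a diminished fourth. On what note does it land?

A#

An augmented fourth up from B# is E## (letter E, 6 semitones up).
A diminished fourth up from E## is A# (letter A, 4 semitones up).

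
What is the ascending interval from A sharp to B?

The letter names run A→B, a span of 1 letter step, so the interval is some kind of second.
A# to B is 1 semitone. A major second is 2, so 1 makes it minor.

minor second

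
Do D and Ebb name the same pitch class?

D = pitch class 2 and Ebb = pitch class 2 — the same pitch class, so they are enharmonic equivalents.

Yes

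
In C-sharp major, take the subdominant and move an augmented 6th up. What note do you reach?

D##

The subdominant of C# major is F#.
An augmented sixth (10 semitones) above F# lands on the letter D, giving D##.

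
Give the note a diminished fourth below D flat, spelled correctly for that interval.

A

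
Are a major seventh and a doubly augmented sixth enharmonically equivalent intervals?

A major seventh spans 11 semitones; a doubly augmented sixth spans 11.
They are enharmonically equivalent.

Yes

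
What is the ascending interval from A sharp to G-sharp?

The letter names run A→G, a span of 6 letter steps, so the interval is some kind of seventh.
A# to G# is 10 semitones. A major seventh is 11, so 10 makes it minor.

minor seventh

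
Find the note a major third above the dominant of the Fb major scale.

Eb

The dominant of Fb major is Cb.
A major third (4 semitones) above Cb lands on the letter E, giving Eb.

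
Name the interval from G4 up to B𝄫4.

diminished third

Counting letters G–A–B gives a third.
G→Bbb = 2 semitones, 2 narrower than the major third (4), so diminished.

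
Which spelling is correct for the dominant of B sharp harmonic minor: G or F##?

Each scale degree takes a distinct letter name. Degree 5 of a scale on B must use the letter F.
F## and G are enharmonically the same pitch, but only F## uses the letter F, so it is the correct spelling here.

F##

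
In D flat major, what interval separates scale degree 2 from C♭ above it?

minor sixth

Scale degree 2 of Db major is Eb.
Eb up to Cb: letters E→C make it a sixth; 8 semitones makes it minor.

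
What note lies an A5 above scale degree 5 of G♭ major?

A

Scale degree 5 of Gb major is Db.
An augmented fifth (8 semitones) above Db lands on the letter A, giving A.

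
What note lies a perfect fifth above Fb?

A fifth above F lands on the letter C.
A perfect fifth spans 7 semitones, so Fb moves to pitch class 11. On the letter C that is Cb.

Cb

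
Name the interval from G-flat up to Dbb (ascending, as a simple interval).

diminished fifth

Counting letters G–A–B–C–D gives a fifth.
Gb→Dbb = 6 semitones, 1 narrower than the perfect fifth (7), so diminished.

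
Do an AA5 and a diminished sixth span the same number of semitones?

No

A doubly augmented fifth spans 9 semitones; a diminished sixth spans 7.
The spans differ, so they are not enharmonic equivalents.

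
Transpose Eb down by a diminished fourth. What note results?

A fourth below E lands on the letter B.
A diminished fourth spans 4 semitones, so Eb moves to pitch class 11. On the letter B that is B.

B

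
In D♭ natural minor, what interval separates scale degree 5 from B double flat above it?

Scale degree 5 of Db natural minor is Ab.
Ab up to Bbb: letters A→B make it a second; 1 semitone makes it minor.

minor second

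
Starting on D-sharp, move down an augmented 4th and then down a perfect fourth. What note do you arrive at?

An augmented fourth down from D# is A (letter A, 6 semitones down).
A perfect fourth down from A is E (letter E, 5 semitones down).

E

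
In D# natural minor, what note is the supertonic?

E#

The D# natural minor scale runs D# E# F# G# A# B C#.
Degree 2 is E#.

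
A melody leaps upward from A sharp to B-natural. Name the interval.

Counting letters A–B gives a second.
A#→B = 1 semitone, 1 narrower than the major second (2), so minor.

minor second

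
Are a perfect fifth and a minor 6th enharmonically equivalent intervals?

A perfect fifth spans 7 semitones; a minor sixth spans 8.
The spans differ, so they are not enharmonic equivalents.

No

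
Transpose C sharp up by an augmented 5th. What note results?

C up a perfect fifth is G, so the target letter is G.
From C#, an augmented fifth is 8 semitones up: G##.

G##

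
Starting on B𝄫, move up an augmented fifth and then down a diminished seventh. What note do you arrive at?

G#

An augmented fifth up from Bbb is F (letter F, 8 semitones up).
A diminished seventh down from F is G# (letter G, 9 semitones down).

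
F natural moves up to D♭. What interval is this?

The letter names run F→D, a span of 5 letter steps, so the interval is some kind of sixth.
F to Db is 8 semitones. A major sixth is 9, so 8 makes it minor.

minor sixth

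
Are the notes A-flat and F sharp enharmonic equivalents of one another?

No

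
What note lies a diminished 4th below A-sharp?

E##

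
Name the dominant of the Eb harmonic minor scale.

The Eb harmonic minor scale runs Eb F Gb Ab Bb Cb D.
Degree 5 is Bb.

Bb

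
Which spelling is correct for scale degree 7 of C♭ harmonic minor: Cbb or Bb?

Each scale degree takes a distinct letter name. Degree 7 of a scale on C must use the letter B.
Bb and Cbb are enharmonically the same pitch, but only Bb uses the letter B, so it is the correct spelling here.

Bb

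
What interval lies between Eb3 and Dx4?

doubly augmented seventh

Counting letters E–F–G–A–B–C–D gives a seventh.
Eb→D## = 13 semitones, 2 wider than the major seventh (11), so doubly augmented.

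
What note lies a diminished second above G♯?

Ab

A second above G lands on the letter A.
A diminished second spans 0 semitones, so G# moves to pitch class 8. On the letter A that is Ab.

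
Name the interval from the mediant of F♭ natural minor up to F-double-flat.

minor sixth

The mediant of Fb natural minor is Abb.
Abb up to Fbb: letters A→F make it a sixth; 8 semitones makes it minor.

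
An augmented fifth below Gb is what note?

Cbb

A fifth below G lands on the letter C.
An augmented fifth spans 8 semitones, so Gb moves to pitch class 10. On the letter C that is Cbb.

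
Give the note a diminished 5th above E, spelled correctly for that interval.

A fifth above E lands on the letter B.
A diminished fifth spans 6 semitones, so E moves to pitch class 10. On the letter B that is Bb.

Bb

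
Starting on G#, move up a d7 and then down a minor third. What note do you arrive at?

D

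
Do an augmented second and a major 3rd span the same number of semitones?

No

An augmented second spans 3 semitones; a major third spans 4.
The spans differ, so they are not enharmonic equivalents.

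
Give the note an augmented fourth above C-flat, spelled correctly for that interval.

F

C up a perfect fourth is F, so the target letter is F.
From Cb, an augmented fourth is 6 semitones up: F.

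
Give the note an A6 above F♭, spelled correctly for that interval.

D

A sixth above F lands on the letter D.
An augmented sixth spans 10 semitones, so Fb moves to pitch class 2. On the letter D that is D.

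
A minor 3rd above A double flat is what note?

A up a major third is C#, so the target letter is C.
From Abb, a minor third is 3 semitones up: Cbb.

Cbb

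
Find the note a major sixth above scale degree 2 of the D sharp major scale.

Scale degree 2 of D# major is E#.
A major sixth (9 semitones) above E# lands on the letter C, giving C##.

C##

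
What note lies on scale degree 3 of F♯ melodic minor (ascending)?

A

The F# melodic minor (ascending) scale runs F# G# A B C# D# E#.
Degree 3 is A.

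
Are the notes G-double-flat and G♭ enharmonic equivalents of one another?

No

Gbb is pitch class 5; Gb is pitch class 6.
The pitch classes differ (5 vs. 6), so they are not enharmonic equivalents.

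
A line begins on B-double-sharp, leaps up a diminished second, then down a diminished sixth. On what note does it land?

E##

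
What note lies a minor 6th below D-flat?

D down a major sixth is F, so the target letter is F.
From Db, a minor sixth is 8 semitones down: F.

F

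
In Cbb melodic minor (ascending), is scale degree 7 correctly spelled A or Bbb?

Each scale degree takes a distinct letter name. Degree 7 of a scale on C must use the letter B.
Bbb and A are enharmonically the same pitch, but only Bbb uses the letter B, so it is the correct spelling here.

Bbb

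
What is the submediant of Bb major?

The Bb major scale runs Bb C D Eb F G A.
Degree 6 is G.

G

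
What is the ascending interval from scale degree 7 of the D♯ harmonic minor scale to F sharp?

Scale degree 7 of D# harmonic minor is C##.
C## up to F#: letters C→F make it a fourth; 4 semitones makes it diminished.

diminished fourth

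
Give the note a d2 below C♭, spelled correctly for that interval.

B

A second below C lands on the letter B.
A diminished second spans 0 semitones, so Cb moves to pitch class 11. On the letter B that is B.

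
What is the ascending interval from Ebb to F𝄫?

minor second

Counting letters E–F gives a second.
Ebb→Fbb = 1 semitone, 1 narrower than the major second (2), so minor.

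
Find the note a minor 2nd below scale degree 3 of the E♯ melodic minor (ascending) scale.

Scale degree 3 of E# melodic minor (ascending) is G#.
A minor second (1 semitone) below G# lands on the letter F, giving F##.

F##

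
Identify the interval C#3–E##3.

The letter names run C→E, a span of 2 letter steps, so the interval is some kind of third.
C# to E## is 5 semitones. A major third is 4, so 5 makes it augmented.

augmented third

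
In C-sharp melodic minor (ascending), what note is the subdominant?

The C# melodic minor (ascending) scale runs C# D# E F# G# A# B#.
Degree 4 is F#.

F#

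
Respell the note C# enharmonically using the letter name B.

B##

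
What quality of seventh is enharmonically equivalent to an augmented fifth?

An augmented fifth spans 8 semitones.
A seventh spanning 8 semitones is doubly diminished (the major seventh is 11).

doubly diminished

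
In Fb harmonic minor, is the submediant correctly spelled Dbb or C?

Dbb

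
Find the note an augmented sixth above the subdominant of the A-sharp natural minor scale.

The subdominant of A# natural minor is D#.
An augmented sixth (10 semitones) above D# lands on the letter B, giving B##.

B##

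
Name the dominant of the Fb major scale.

Cb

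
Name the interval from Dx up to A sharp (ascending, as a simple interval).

Counting letters D–E–F–G–A gives a fifth.
D##→A# = 6 semitones, 1 narrower than the perfect fifth (7), so diminished.

diminished fifth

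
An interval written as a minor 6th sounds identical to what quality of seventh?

A minor sixth spans 8 semitones.
A seventh spanning 8 semitones is doubly diminished (the major seventh is 11).

doubly diminished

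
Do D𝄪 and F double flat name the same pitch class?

No

D## is pitch class 4; Fbb is pitch class 3.
The pitch classes differ (4 vs. 3), so they are not enharmonic equivalents.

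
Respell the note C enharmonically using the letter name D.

Plain D sits 2 semitones above C, so on the letter D the same pitch needs a double flat: Dbb.

Dbb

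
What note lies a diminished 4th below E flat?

A fourth below E lands on the letter B.
A diminished fourth spans 4 semitones, so Eb moves to pitch class 11. On the letter B that is B.

B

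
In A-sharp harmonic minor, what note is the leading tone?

G##

Degree 7 takes the letter 6 steps above A, which is G.
In harmonic minor, degree 7 sits 11 semitones above the tonic. A# + 11 semitones is pitch class 9, spelled on G as G##.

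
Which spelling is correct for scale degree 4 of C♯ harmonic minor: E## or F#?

F#

Each scale degree takes a distinct letter name. Degree 4 of a scale on C must use the letter F.
F# and E## are enharmonically the same pitch, but only F# uses the letter F, so it is the correct spelling here.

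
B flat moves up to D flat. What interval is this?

minor third

Counting letters B–C–D gives a third.
Bb→Db = 3 semitones, 1 narrower than the major third (4), so minor.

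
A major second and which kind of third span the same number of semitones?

A major second spans 2 semitones.
A third spanning 2 semitones is diminished (the major third is 4).

diminished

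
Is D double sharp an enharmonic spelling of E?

Yes

D## is pitch class 4; E is pitch class 4.
All spellings map to pitch class 4, so they are enharmonically equivalent.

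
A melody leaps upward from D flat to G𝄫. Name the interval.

diminished fourth

The letter names run D→G, a span of 3 letter steps, so the interval is some kind of fourth.
Db to Gbb is 4 semitones. A perfect fourth is 5, so 4 makes it diminished.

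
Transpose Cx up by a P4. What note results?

F##

C up a perfect fourth is F, so the target letter is F.
From C##, a perfect fourth is 5 semitones up: F##.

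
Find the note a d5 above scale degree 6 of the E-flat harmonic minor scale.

Scale degree 6 of Eb harmonic minor is Cb.
A diminished fifth (6 semitones) above Cb lands on the letter G, giving Gbb.

Gbb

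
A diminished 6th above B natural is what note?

B up a major sixth is G#, so the target letter is G.
From B, a diminished sixth is 7 semitones up: Gb.

Gb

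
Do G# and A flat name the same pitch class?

Yes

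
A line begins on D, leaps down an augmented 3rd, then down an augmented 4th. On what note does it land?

Fbb

An augmented third down from D is Bbb (letter B, 5 semitones down).
An augmented fourth down from Bbb is Fbb (letter F, 6 semitones down).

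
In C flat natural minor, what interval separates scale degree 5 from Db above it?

perfect fifth

Scale degree 5 of Cb natural minor is Gb.
Gb up to Db: letters G→D make it a fifth; 7 semitones makes it perfect.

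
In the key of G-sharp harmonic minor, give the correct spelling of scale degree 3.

B

Degree 3 takes the letter 2 steps above G, which is B.
In harmonic minor, degree 3 sits 3 semitones above the tonic. G# + 3 semitones is pitch class 11, spelled on B as B.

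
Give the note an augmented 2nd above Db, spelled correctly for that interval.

D up a major second is E, so the target letter is E.
From Db, an augmented second is 3 semitones up: E.

E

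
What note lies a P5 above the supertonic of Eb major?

The supertonic of Eb major is F.
A perfect fifth (7 semitones) above F lands on the letter C, giving C.

C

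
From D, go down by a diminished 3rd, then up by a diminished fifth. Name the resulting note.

F#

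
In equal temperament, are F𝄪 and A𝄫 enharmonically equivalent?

Yes

F## = pitch class 7 and Abb = pitch class 7 — the same pitch class, so they are enharmonic equivalents.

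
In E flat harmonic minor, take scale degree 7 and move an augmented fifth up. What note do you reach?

Scale degree 7 of Eb harmonic minor is D.
An augmented fifth (8 semitones) above D lands on the letter A, giving A#.

A#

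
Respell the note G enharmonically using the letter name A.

Plain A sits 2 semitones above G, so on the letter A the same pitch needs a double flat: Abb.

Abb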